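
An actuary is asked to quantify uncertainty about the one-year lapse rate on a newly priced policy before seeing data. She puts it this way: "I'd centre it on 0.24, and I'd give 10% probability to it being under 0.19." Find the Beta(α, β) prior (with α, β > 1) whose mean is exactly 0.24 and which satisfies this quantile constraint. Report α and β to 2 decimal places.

α ≈ 27.47, β ≈ 87.00

With mean 0.24 fixed, write α = 0.24s, β = 0.76s where s = α+β.
Need P(θ < 0.19) = 0.1 under Beta(0.24s, 0.76s). Normal approximation: (q−m)/√(m(1−m)/s) ≈ z_{0.1} = -1.28, so s ≈ 0.24·0.76·(-1.28)²/(0.19−0.24)² = 119.8.
At s = 119.8: P(θ<0.19) ≈ 0.095. Adjusting to match 0.1 gives s ≈ 114.47.
So α = 0.24·114.47 ≈ 27.47, β = 0.76·114.47 ≈ 87.00.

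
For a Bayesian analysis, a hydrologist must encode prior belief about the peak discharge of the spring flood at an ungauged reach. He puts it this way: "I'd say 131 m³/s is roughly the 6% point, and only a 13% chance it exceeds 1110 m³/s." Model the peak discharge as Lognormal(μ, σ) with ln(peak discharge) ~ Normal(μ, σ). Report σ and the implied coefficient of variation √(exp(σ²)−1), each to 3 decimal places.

σ ≈ 0.797, CV ≈ 0.942

If T ~ Lognormal(μ,σ) then ln T ~ Normal(μ,σ), so the p-quantile of ln T is μ + z_p·σ.
ln(131) = 4.875 and ln(1110) = 7.012; z_{0.06} = -1.555, z_{0.87} = 1.126.
σ = (7.012 − 4.875)/(1.126 − (-1.555)) = 0.797.
μ = 4.875 − (-1.555)·0.797 = 6.114.
CV = √(exp(σ²)−1) = √(exp(0.6352)−1) = 0.942.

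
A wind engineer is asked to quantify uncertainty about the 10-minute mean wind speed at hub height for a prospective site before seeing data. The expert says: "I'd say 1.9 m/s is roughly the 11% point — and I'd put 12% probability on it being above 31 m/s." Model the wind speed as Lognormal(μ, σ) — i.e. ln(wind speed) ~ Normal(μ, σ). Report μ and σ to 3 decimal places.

μ ≈ 2.068, σ ≈ 1.163

If T ~ Lognormal(μ,σ) then ln T ~ Normal(μ,σ), so the p-quantile of ln T is μ + z_p·σ.
ln(1.9) = 0.6419 and ln(31) = 3.434; z_{0.11} = -1.227, z_{0.88} = 1.175.
σ = (3.434 − 0.6419)/(1.175 − (-1.227)) = 1.163.
μ = 0.6419 − (-1.227)·1.163 = 2.068.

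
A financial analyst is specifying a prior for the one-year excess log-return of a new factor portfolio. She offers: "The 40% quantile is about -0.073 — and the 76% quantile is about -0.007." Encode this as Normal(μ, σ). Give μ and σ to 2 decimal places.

μ = -0.06, σ = 0.07

For Normal(μ,σ), the p-quantile is μ + z_p·σ. Here z_{0.4} = -0.2533, z_{0.76} = 0.7063.
So -0.073 = μ − 0.2533σ and -0.007 = μ + 0.7063σ.
Subtracting: σ = (-0.007 − -0.073)/(0.7063 − (-0.2533)) = 0.07.
Then μ = -0.073 − (-0.2533)·0.07 = -0.06.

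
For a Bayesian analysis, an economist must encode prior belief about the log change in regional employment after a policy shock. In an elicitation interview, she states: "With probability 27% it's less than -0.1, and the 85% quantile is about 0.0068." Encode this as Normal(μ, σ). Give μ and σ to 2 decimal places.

μ = -0.06, σ = 0.06

For Normal(μ,σ), the p-quantile is μ + z_p·σ. Here z_{0.27} = -0.6128, z_{0.85} = 1.036.
So -0.1 = μ − 0.6128σ and 0.0068 = μ + 1.036σ.
Subtracting: σ = (0.0068 − -0.1)/(1.036 − (-0.6128)) = 0.06.
Then μ = -0.1 − (-0.6128)·0.06 = -0.06.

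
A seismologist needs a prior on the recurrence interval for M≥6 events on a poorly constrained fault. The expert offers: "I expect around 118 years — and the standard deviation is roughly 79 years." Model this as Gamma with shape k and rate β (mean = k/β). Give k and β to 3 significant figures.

k ≈ 2.23, β ≈ 0.0189

For Gamma(k, rate β): mean = k/β, variance = k/β², so CV = 1/√k.
CV = SD/mean = 79/118 = 0.6695, hence k = 1/CV² = 2.23.
Then β = k/mean = 2.23/118 = 0.0189.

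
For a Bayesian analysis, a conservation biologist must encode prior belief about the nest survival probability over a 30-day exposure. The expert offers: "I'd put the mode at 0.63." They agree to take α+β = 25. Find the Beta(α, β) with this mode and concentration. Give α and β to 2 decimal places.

α = 15.49, β = 9.51

For α,β > 1 the Beta mode is (α−1)/(α+β−2). With α+β = 25, the mode is (α−1)/23.
Set (α−1)/23 = 0.63 → α = 1 + 0.63·23 = 15.49.
β = 25 − α = 9.51.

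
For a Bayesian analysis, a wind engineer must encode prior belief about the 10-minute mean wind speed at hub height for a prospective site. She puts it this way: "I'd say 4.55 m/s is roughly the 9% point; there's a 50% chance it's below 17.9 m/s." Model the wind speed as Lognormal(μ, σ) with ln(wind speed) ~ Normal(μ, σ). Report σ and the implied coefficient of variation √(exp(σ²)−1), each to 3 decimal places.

σ ≈ 1.022, CV ≈ 1.356

If T ~ Lognormal(μ,σ) then ln T ~ Normal(μ,σ), so the p-quantile of ln T is μ + z_p·σ.
ln(4.55) = 1.515 and ln(17.9) = 2.885; z_{0.09} = -1.341, z_{0.5} = 0.
σ = (2.885 − 1.515)/(0 − (-1.341)) = 1.022.
μ = 1.515 − (-1.341)·1.022 = 2.885.
CV = √(exp(σ²)−1) = √(exp(1.0436)−1) = 1.356.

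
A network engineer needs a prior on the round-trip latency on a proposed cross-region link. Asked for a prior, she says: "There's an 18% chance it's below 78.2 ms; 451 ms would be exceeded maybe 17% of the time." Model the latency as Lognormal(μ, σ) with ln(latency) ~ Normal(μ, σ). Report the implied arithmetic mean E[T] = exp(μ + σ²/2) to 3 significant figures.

If T ~ Lognormal(μ,σ) then ln T ~ Normal(μ,σ), so the p-quantile of ln T is μ + z_p·σ.
ln(78.2) = 4.359 and ln(451) = 6.111; z_{0.18} = -0.9154, z_{0.83} = 0.9542.
σ = (6.111 − 4.359)/(0.9542 − (-0.9154)) = 0.937.
μ = 4.359 − (-0.9154)·0.937 = 5.217.
E[T] = exp(μ + σ²/2) = exp(5.217 + 0.4392) = 286 ms.

E[T] ≈ 286 ms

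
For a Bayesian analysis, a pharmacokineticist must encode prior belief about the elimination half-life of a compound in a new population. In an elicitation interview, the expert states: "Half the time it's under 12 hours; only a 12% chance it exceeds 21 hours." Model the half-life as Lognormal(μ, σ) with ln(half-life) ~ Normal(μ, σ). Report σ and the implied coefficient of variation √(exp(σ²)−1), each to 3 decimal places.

If T ~ Lognormal(μ,σ) then ln T ~ Normal(μ,σ), so the p-quantile of ln T is μ + z_p·σ.
ln(12) = 2.485 and ln(21) = 3.045; z_{0.5} = 0, z_{0.88} = 1.175.
σ = (3.045 − 2.485)/(1.175 − (0)) = 0.476.
μ = 2.485 − (0)·0.476 = 2.485.
CV = √(exp(σ²)−1) = √(exp(0.2268)−1) = 0.505.

σ ≈ 0.476, CV ≈ 0.505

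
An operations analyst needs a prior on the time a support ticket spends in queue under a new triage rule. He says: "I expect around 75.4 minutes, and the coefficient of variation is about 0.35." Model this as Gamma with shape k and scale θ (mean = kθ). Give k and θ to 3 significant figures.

For Gamma(k, scale θ): mean = kθ, variance = kθ², so CV = 1/√k.
CV = 0.35, hence k = 1/CV² = 8.16.
Then θ = mean/k = 75.4/8.16 = 9.24.

k ≈ 8.16, θ ≈ 9.24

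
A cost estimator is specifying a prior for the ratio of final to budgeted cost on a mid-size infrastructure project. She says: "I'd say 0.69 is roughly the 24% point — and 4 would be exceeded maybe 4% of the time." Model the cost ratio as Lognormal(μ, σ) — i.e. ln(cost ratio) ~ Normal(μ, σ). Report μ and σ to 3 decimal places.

If T ~ Lognormal(μ,σ) then ln T ~ Normal(μ,σ), so the p-quantile of ln T is μ + z_p·σ.
ln(0.69) = -0.3711 and ln(4) = 1.386; z_{0.24} = -0.7063, z_{0.96} = 1.751.
σ = (1.386 − -0.3711)/(1.751 − (-0.7063)) = 0.715.
μ = -0.3711 − (-0.7063)·0.715 = 0.134.

μ ≈ 0.134, σ ≈ 0.715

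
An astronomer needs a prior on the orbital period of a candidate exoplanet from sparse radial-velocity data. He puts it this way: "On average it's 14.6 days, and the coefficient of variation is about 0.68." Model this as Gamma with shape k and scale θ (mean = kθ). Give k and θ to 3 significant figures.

For Gamma(k, scale θ): mean = kθ, variance = kθ², so CV = 1/√k.
CV = 0.68, hence k = 1/CV² = 2.16.
Then θ = mean/k = 14.6/2.16 = 6.75.

k ≈ 2.16, θ ≈ 6.75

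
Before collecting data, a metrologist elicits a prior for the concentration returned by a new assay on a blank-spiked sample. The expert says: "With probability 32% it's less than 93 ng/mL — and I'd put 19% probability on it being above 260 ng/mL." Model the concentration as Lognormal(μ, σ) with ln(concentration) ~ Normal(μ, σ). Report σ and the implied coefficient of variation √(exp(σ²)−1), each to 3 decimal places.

If T ~ Lognormal(μ,σ) then ln T ~ Normal(μ,σ), so the p-quantile of ln T is μ + z_p·σ.
ln(93) = 4.533 and ln(260) = 5.561; z_{0.32} = -0.4677, z_{0.81} = 0.8779.
σ = (5.561 − 4.533)/(0.8779 − (-0.4677)) = 0.764.
μ = 4.533 − (-0.4677)·0.764 = 4.890.
CV = √(exp(σ²)−1) = √(exp(0.5837)−1) = 0.890.

σ ≈ 0.764, CV ≈ 0.890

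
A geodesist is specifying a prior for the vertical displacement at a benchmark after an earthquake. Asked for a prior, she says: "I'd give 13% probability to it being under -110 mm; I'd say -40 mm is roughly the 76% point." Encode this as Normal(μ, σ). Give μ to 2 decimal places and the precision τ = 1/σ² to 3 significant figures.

For Normal(μ,σ), the p-quantile is μ + z_p·σ. Here z_{0.13} = -1.126, z_{0.76} = 0.7063.
So -110 = μ − 1.126σ and -40 = μ + 0.7063σ.
Subtracting: σ = (-40 − -110)/(0.7063 − (-1.126)) = 38.20.
Then μ = -110 − (-1.126)·38.20 = -66.98.
Precision τ = 1/σ² = 1/38.2² = 0.000685.

μ = -66.98, τ = 0.000685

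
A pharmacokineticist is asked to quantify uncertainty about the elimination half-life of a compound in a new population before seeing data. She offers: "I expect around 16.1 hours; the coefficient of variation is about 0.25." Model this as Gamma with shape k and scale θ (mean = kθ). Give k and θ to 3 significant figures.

k ≈ 16, θ ≈ 1.01

For Gamma(k, scale θ): mean = kθ, variance = kθ², so CV = 1/√k.
CV = 0.25, hence k = 1/CV² = 16.
Then θ = mean/k = 16.1/16 = 1.01.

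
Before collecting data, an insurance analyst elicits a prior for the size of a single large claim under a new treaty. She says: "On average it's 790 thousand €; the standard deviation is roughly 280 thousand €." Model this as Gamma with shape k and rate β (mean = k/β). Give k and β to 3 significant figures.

For Gamma(k, rate β): mean = k/β, variance = k/β², so CV = 1/√k.
CV = SD/mean = 280/790 = 0.3544, hence k = 1/CV² = 7.96.
Then β = k/mean = 7.96/790 = 0.0101.

k ≈ 7.96, β ≈ 0.0101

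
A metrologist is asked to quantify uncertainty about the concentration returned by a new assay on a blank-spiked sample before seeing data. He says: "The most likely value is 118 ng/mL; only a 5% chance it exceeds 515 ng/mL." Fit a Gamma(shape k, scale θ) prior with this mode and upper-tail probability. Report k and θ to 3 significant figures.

Gamma(k,θ) with k>1 has mode (k−1)θ, so θ = 118/(k−1).
Need P(X < 515) = 0.95 with θ tied to k this way. Start at k = 2, θ = 118: P(X<515) ≈ 0.932.
Too low — raise k to concentrate. Iterating converges to k ≈ 2.14.
Then θ = 118/(2.14−1) ≈ 104.

k ≈ 2.14, θ ≈ 104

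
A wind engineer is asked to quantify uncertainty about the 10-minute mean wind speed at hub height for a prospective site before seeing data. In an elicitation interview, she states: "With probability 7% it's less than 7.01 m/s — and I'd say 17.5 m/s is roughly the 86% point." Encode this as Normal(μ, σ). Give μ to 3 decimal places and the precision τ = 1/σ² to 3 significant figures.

The p-quantile of Normal(μ,σ) is μ + z_p·σ, with z_{0.07} = -1.476 and z_{0.86} = 1.08.
Eliminate σ: μ = (z₂·x₁ − z₁·x₂)/(z₂ − z₁) = (1.08·7.01 − (-1.476)·17.5)/2.556 = 13.066.
Then σ = (x₂ − x₁)/(z₂ − z₁) = (17.5 − 7.01)/2.556 = 4.104.
Precision τ = 1/σ² = 1/4.104² = 0.0594.

μ = 13.066, τ = 0.0594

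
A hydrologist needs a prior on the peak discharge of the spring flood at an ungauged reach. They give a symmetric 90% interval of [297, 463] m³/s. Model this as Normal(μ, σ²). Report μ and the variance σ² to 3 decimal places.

A symmetric 90% interval runs μ ± z·σ with z = 1.645.
Half-width = 83, so σ = 83/1.645 = 50.4604 and σ² = 2546.254.
μ is the interval midpoint, 380.000.

μ = 380.000, σ² = 2546.254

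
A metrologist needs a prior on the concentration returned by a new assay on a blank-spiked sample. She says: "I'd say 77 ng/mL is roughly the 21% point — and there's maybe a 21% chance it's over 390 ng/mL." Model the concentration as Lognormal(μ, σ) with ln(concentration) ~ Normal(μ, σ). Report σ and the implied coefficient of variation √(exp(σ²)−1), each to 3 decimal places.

If T ~ Lognormal(μ,σ) then ln T ~ Normal(μ,σ), so the p-quantile of ln T is μ + z_p·σ.
ln(77) = 4.344 and ln(390) = 5.966; z_{0.21} = -0.8064, z_{0.79} = 0.8064.
σ = (5.966 − 4.344)/(0.8064 − (-0.8064)) = 1.006.
μ = 4.344 − (-0.8064)·1.006 = 5.155.
CV = √(exp(σ²)−1) = √(exp(1.0118)−1) = 1.323.

σ ≈ 1.006, CV ≈ 1.323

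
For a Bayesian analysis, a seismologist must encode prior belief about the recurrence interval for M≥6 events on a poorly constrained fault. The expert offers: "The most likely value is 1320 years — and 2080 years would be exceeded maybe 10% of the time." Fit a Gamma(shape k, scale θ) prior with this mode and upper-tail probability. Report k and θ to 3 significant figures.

Gamma(k,θ) with k>1 has mode (k−1)θ, so θ = 1320/(k−1).
Need P(X < 2080) = 0.9 with θ tied to k this way. Start at k = 2, θ = 1320: P(X<2080) ≈ 0.467.
Too low — raise k to concentrate. Iterating converges to k ≈ 10.1.
Then θ = 1320/(10.1−1) ≈ 146.

k ≈ 10.1, θ ≈ 146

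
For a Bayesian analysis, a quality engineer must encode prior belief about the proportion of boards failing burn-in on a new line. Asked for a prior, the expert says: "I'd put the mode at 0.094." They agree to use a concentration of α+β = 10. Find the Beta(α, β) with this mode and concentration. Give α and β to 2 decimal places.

α = 1.75, β = 8.25

For α,β > 1 the Beta mode is (α−1)/(α+β−2). With α+β = 10, the mode is (α−1)/8.
Set (α−1)/8 = 0.094 → α = 1 + 0.094·8 = 1.75.
β = 10 − α = 8.25.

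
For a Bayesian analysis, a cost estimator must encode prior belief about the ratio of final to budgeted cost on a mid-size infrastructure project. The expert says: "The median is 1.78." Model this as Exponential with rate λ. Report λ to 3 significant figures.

λ ≈ 0.389

Exponential median = ln 2 / λ, so λ = ln 2 / 1.78 = 0.389.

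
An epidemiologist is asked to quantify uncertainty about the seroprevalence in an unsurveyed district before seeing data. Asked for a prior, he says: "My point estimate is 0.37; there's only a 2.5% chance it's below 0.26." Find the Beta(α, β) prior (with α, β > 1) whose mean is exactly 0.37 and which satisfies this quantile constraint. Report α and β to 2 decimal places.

α ≈ 25.11, β ≈ 42.75

With mean 0.37 fixed, write α = 0.37s, β = 0.63s where s = α+β.
Need P(θ < 0.26) = 0.025 under Beta(0.37s, 0.63s). Normal approximation: (q−m)/√(m(1−m)/s) ≈ z_{0.025} = -1.96, so s ≈ 0.37·0.63·(-1.96)²/(0.26−0.37)² = 74.0.
At s = 74.0: P(θ<0.26) ≈ 0.020. Adjusting to match 0.025 gives s ≈ 67.86.
So α = 0.37·67.86 ≈ 25.11, β = 0.63·67.86 ≈ 42.75.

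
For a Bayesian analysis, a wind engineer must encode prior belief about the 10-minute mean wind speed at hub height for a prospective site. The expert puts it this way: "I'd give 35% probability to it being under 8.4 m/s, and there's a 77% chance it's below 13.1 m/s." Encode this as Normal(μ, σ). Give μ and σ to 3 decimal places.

The p-quantile of Normal(μ,σ) is μ + z_p·σ, with z_{0.35} = -0.3853 and z_{0.77} = 0.7388.
Eliminate σ: μ = (z₂·x₁ − z₁·x₂)/(z₂ − z₁) = (0.7388·8.4 − (-0.3853)·13.1)/1.124 = 10.011.
Then σ = (x₂ − x₁)/(z₂ − z₁) = (13.1 − 8.4)/1.124 = 4.181.

μ = 10.011, σ = 4.181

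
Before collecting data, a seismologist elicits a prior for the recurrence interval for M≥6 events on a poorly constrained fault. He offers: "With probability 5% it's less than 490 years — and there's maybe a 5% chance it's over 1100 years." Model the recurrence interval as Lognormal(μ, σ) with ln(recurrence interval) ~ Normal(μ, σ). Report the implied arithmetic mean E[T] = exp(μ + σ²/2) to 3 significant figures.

If T ~ Lognormal(μ,σ) then ln T ~ Normal(μ,σ), so the p-quantile of ln T is μ + z_p·σ.
ln(490) = 6.194 and ln(1100) = 7.003; z_{0.05} = -1.645, z_{0.95} = 1.645.
σ = (7.003 − 6.194)/(1.645 − (-1.645)) = 0.246.
μ = 6.194 − (-1.645)·0.246 = 6.599.
E[T] = exp(μ + σ²/2) = exp(6.599 + 0.0302) = 757 years.

E[T] ≈ 757 years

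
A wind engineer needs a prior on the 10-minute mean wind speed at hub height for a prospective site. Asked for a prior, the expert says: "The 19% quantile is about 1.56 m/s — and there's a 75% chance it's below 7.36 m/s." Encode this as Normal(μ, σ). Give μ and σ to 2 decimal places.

The p-quantile of Normal(μ,σ) is μ + z_p·σ, with z_{0.19} = -0.8779 and z_{0.75} = 0.6745.
Eliminate σ: μ = (z₂·x₁ − z₁·x₂)/(z₂ − z₁) = (0.6745·1.56 − (-0.8779)·7.36)/1.552 = 4.84.
Then σ = (x₂ − x₁)/(z₂ − z₁) = (7.36 − 1.56)/1.552 = 3.74.

μ = 4.84, σ = 3.74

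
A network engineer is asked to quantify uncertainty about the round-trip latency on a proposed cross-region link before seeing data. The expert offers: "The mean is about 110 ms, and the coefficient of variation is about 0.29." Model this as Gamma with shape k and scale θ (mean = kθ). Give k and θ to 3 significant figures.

k ≈ 11.9, θ ≈ 9.25

For Gamma(k, scale θ): mean = kθ, variance = kθ², so CV = 1/√k.
CV = 0.29, hence k = 1/CV² = 11.9.
Then θ = mean/k = 110/11.9 = 9.25.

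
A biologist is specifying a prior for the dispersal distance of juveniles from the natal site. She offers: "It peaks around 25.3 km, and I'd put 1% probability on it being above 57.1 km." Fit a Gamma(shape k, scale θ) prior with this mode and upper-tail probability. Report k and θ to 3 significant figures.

Gamma(k,θ) with k>1 has mode (k−1)θ, so θ = 25.3/(k−1).
Need P(X < 57.1) = 0.99 with θ tied to k this way. Start at k = 2, θ = 25.3: P(X<57.1) ≈ 0.659.
Too low — raise k to concentrate. Iterating converges to k ≈ 8.24.
Then θ = 25.3/(8.24−1) ≈ 3.5.

k ≈ 8.24, θ ≈ 3.5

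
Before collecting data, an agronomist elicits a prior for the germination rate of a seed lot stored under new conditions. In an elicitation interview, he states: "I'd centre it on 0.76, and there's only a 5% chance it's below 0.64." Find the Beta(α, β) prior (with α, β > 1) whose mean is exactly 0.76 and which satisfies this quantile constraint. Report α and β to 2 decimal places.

α ≈ 28.89, β ≈ 9.12

With mean 0.76 fixed, write α = 0.76s, β = 0.24s where s = α+β.
Need P(θ < 0.64) = 0.05 under Beta(0.76s, 0.24s). Normal approximation: (q−m)/√(m(1−m)/s) ≈ z_{0.05} = -1.64, so s ≈ 0.76·0.24·(-1.64)²/(0.64−0.76)² = 34.3.
At s = 34.3: P(θ<0.64) ≈ 0.059. Adjusting to match 0.05 gives s ≈ 38.01.
So α = 0.76·38.01 ≈ 28.89, β = 0.24·38.01 ≈ 9.12.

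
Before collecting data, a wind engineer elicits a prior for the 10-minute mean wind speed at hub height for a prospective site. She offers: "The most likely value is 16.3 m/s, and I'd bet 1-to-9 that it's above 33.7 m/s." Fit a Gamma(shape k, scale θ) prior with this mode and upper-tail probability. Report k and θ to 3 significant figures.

Gamma(k,θ) with k>1 has mode (k−1)θ, so θ = 16.3/(k−1).
Need P(X < 33.7) = 0.9 with θ tied to k this way. Start at k = 2, θ = 16.3: P(X<33.7) ≈ 0.612.
Too low — raise k to concentrate. Iterating converges to k ≈ 4.64.
Then θ = 16.3/(4.64−1) ≈ 4.48.

k ≈ 4.64, θ ≈ 4.48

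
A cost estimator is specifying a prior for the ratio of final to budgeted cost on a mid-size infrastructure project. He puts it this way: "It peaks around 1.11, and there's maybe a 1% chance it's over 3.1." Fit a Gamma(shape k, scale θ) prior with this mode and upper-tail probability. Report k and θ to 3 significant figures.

k ≈ 5.34, θ ≈ 0.256

Gamma(k,θ) with k>1 has mode (k−1)θ, so θ = 1.11/(k−1).
Need P(X < 3.1) = 0.99 with θ tied to k this way. Start at k = 2, θ = 1.11: P(X<3.1) ≈ 0.768.
Too low — raise k to concentrate. Iterating converges to k ≈ 5.34.
Then θ = 1.11/(5.34−1) ≈ 0.256.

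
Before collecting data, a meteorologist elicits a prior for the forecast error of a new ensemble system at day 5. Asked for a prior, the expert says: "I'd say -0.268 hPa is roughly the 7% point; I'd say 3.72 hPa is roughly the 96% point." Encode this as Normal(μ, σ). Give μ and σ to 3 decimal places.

μ = 1.556, σ = 1.236

The p-quantile of Normal(μ,σ) is μ + z_p·σ, with z_{0.07} = -1.476 and z_{0.96} = 1.751.
Eliminate σ: μ = (z₂·x₁ − z₁·x₂)/(z₂ − z₁) = (1.751·-0.268 − (-1.476)·3.72)/3.226 = 1.556.
Then σ = (x₂ − x₁)/(z₂ − z₁) = (3.72 − -0.268)/3.226 = 1.236.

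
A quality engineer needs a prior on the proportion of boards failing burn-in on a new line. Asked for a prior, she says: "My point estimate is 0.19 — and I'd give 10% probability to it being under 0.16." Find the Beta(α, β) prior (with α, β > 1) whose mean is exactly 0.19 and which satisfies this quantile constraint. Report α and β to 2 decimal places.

With mean 0.19 fixed, write α = 0.19s, β = 0.81s where s = α+β.
Need P(θ < 0.16) = 0.1 under Beta(0.19s, 0.81s). Normal approximation: (q−m)/√(m(1−m)/s) ≈ z_{0.1} = -1.28, so s ≈ 0.19·0.81·(-1.28)²/(0.16−0.19)² = 280.8.
At s = 280.8: P(θ<0.16) ≈ 0.096. Adjusting to match 0.1 gives s ≈ 270.77.
So α = 0.19·270.77 ≈ 51.45, β = 0.81·270.77 ≈ 219.33.

α ≈ 51.45, β ≈ 219.33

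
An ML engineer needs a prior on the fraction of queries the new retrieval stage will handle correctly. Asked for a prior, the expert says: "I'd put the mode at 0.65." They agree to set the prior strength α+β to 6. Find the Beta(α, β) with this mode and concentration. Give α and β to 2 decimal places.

For α,β > 1 the Beta mode is (α−1)/(α+β−2). With α+β = 6, the mode is (α−1)/4.
Set (α−1)/4 = 0.65 → α = 1 + 0.65·4 = 3.60.
β = 6 − α = 2.40.

α = 3.60, β = 2.40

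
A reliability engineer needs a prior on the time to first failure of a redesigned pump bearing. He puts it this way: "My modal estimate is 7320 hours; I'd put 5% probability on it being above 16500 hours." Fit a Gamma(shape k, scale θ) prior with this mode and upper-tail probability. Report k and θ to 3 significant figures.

k ≈ 5.16, θ ≈ 1760

Gamma(k,θ) with k>1 has mode (k−1)θ, so θ = 7320/(k−1).
Need P(X < 16500) = 0.95 with θ tied to k this way. Start at k = 2, θ = 7320: P(X<16500) ≈ 0.658.
Too low — raise k to concentrate. Iterating converges to k ≈ 5.16.
Then θ = 7320/(5.16−1) ≈ 1760.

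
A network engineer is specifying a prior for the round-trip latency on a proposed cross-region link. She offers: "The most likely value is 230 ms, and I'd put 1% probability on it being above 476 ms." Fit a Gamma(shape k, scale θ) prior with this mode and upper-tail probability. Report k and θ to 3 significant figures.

k ≈ 10.2, θ ≈ 24.9

Gamma(k,θ) with k>1 has mode (k−1)θ, so θ = 230/(k−1).
Need P(X < 476) = 0.99 with θ tied to k this way. Start at k = 2, θ = 230: P(X<476) ≈ 0.612.
Too low — raise k to concentrate. Iterating converges to k ≈ 10.2.
Then θ = 230/(10.2−1) ≈ 24.9.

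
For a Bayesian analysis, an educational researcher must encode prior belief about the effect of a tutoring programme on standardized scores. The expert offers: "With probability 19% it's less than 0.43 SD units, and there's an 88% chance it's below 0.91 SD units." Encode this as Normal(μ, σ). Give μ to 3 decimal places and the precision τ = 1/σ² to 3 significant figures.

μ = 0.635, τ = 18.3

For Normal(μ,σ), the p-quantile is μ + z_p·σ. Here z_{0.19} = -0.8779, z_{0.88} = 1.175.
So 0.43 = μ − 0.8779σ and 0.91 = μ + 1.175σ.
Subtracting: σ = (0.91 − 0.43)/(1.175 − (-0.8779)) = 0.234.
Then μ = 0.43 − (-0.8779)·0.234 = 0.635.
Precision τ = 1/σ² = 1/0.2338² = 18.3.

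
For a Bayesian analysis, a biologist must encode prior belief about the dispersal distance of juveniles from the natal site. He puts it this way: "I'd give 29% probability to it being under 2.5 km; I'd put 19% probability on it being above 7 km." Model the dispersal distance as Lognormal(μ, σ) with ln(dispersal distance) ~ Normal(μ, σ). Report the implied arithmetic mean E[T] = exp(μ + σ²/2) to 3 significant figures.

E[T] ≈ 4.82 km

If T ~ Lognormal(μ,σ) then ln T ~ Normal(μ,σ), so the p-quantile of ln T is μ + z_p·σ.
ln(2.5) = 0.9163 and ln(7) = 1.946; z_{0.29} = -0.5534, z_{0.81} = 0.8779.
σ = (1.946 − 0.9163)/(0.8779 − (-0.5534)) = 0.719.
μ = 0.9163 − (-0.5534)·0.719 = 1.314.
E[T] = exp(μ + σ²/2) = exp(1.314 + 0.2587) = 4.82 km.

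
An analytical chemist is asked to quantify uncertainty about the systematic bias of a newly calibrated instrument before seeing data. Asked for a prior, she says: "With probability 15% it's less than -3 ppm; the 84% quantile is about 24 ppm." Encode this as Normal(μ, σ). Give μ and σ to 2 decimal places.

The p-quantile of Normal(μ,σ) is μ + z_p·σ, with z_{0.15} = -1.036 and z_{0.84} = 0.9945.
Eliminate σ: μ = (z₂·x₁ − z₁·x₂)/(z₂ − z₁) = (0.9945·-3 − (-1.036)·24)/2.031 = 10.78.
Then σ = (x₂ − x₁)/(z₂ − z₁) = (24 − -3)/2.031 = 13.29.

μ = 10.78, σ = 13.29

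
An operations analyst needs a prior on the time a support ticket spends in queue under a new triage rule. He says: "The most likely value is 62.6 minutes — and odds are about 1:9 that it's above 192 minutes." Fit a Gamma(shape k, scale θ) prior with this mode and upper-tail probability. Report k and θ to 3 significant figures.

k ≈ 2.51, θ ≈ 41.4

Gamma(k,θ) with k>1 has mode (k−1)θ, so θ = 62.6/(k−1).
Need P(X < 192) = 0.9 with θ tied to k this way. Start at k = 2, θ = 62.6: P(X<192) ≈ 0.811.
Too low — raise k to concentrate. Iterating converges to k ≈ 2.51.
Then θ = 62.6/(2.51−1) ≈ 41.4.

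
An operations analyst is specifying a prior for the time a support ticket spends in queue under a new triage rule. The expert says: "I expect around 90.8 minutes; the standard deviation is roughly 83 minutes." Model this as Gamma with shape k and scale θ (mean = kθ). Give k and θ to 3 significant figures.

For Gamma(k, scale θ): mean = kθ, variance = kθ², so CV = 1/√k.
CV = SD/mean = 83/90.8 = 0.9141, hence k = 1/CV² = 1.2.
Then θ = mean/k = 90.8/1.2 = 75.9.

k ≈ 1.2, θ ≈ 75.9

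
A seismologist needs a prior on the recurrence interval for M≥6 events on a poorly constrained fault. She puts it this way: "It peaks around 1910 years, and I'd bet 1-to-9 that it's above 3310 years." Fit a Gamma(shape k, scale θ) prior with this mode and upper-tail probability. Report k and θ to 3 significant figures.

k ≈ 7.27, θ ≈ 304

Gamma(k,θ) with k>1 has mode (k−1)θ, so θ = 1910/(k−1).
Need P(X < 3310) = 0.9 with θ tied to k this way. Start at k = 2, θ = 1910: P(X<3310) ≈ 0.517.
Too low — raise k to concentrate. Iterating converges to k ≈ 7.27.
Then θ = 1910/(7.27−1) ≈ 304.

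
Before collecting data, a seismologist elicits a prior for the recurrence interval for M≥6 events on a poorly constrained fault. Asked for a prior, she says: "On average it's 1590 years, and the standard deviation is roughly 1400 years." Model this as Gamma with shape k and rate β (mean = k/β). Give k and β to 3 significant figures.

For Gamma(k, rate β): mean = k/β, variance = k/β², so CV = 1/√k.
CV = SD/mean = 1400/1590 = 0.8805, hence k = 1/CV² = 1.29.
Then β = k/mean = 1.29/1590 = 0.000811.

k ≈ 1.29, β ≈ 0.000811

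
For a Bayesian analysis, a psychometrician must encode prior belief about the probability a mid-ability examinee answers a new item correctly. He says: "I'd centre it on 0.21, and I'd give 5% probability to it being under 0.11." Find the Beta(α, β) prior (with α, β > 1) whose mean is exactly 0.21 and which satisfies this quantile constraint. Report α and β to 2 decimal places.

α ≈ 7.62, β ≈ 28.66

With mean 0.21 fixed, write α = 0.21s, β = 0.79s where s = α+β.
Need P(θ < 0.11) = 0.05 under Beta(0.21s, 0.79s). Normal approximation: (q−m)/√(m(1−m)/s) ≈ z_{0.05} = -1.64, so s ≈ 0.21·0.79·(-1.64)²/(0.11−0.21)² = 44.9.
At s = 44.9: P(θ<0.11) ≈ 0.032. Adjusting to match 0.05 gives s ≈ 36.28.
So α = 0.21·36.28 ≈ 7.62, β = 0.79·36.28 ≈ 28.66.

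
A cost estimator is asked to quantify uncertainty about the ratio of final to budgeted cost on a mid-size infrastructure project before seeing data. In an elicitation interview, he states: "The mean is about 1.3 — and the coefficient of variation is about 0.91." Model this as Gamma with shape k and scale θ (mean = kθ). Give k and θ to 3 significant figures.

For Gamma(k, scale θ): mean = kθ, variance = kθ², so CV = 1/√k.
CV = 0.91, hence k = 1/CV² = 1.21.
Then θ = mean/k = 1.3/1.21 = 1.08.

k ≈ 1.21, θ ≈ 1.08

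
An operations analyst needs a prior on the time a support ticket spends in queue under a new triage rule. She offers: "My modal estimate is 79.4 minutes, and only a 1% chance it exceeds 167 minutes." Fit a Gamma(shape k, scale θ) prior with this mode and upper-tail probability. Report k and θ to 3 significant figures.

Gamma(k,θ) with k>1 has mode (k−1)θ, so θ = 79.4/(k−1).
Need P(X < 167) = 0.99 with θ tied to k this way. Start at k = 2, θ = 79.4: P(X<167) ≈ 0.621.
Too low — raise k to concentrate. Iterating converges to k ≈ 9.8.
Then θ = 79.4/(9.8−1) ≈ 9.02.

k ≈ 9.8, θ ≈ 9.02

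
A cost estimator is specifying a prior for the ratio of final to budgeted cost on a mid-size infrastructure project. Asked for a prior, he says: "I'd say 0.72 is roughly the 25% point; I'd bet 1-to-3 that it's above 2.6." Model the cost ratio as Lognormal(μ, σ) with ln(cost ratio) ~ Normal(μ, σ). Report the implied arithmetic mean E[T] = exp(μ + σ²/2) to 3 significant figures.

If T ~ Lognormal(μ,σ) then ln T ~ Normal(μ,σ), so the p-quantile of ln T is μ + z_p·σ.
ln(0.72) = -0.3285 and ln(2.6) = 0.9555; z_{0.25} = -0.6745, z_{0.75} = 0.6745.
σ = (0.9555 − -0.3285)/(0.6745 − (-0.6745)) = 0.952.
μ = -0.3285 − (-0.6745)·0.952 = 0.314.
E[T] = exp(μ + σ²/2) = exp(0.314 + 0.4530) = 2.15.

E[T] ≈ 2.15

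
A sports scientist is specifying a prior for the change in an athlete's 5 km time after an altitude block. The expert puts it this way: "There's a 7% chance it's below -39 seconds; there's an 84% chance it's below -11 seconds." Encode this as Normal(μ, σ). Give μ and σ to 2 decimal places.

μ = -22.27, σ = 11.33

For Normal(μ,σ), the p-quantile is μ + z_p·σ. Here z_{0.07} = -1.476, z_{0.84} = 0.9945.
So -39 = μ − 1.476σ and -11 = μ + 0.9945σ.
Subtracting: σ = (-11 − -39)/(0.9945 − (-1.476)) = 11.33.
Then μ = -39 − (-1.476)·11.33 = -22.27.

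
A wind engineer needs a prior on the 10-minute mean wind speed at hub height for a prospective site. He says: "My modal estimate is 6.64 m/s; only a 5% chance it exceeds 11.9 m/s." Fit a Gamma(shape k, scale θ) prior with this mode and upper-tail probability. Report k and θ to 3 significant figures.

k ≈ 9.19, θ ≈ 0.811

Gamma(k,θ) with k>1 has mode (k−1)θ, so θ = 6.64/(k−1).
Need P(X < 11.9) = 0.95 with θ tied to k this way. Start at k = 2, θ = 6.64: P(X<11.9) ≈ 0.535.
Too low — raise k to concentrate. Iterating converges to k ≈ 9.19.
Then θ = 6.64/(9.19−1) ≈ 0.811.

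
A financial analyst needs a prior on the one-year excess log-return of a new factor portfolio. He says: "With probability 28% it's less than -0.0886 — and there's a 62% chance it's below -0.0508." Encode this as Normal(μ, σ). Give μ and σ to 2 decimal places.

μ = -0.06, σ = 0.04

For Normal(μ,σ), the p-quantile is μ + z_p·σ. Here z_{0.28} = -0.5828, z_{0.62} = 0.3055.
So -0.0886 = μ − 0.5828σ and -0.0508 = μ + 0.3055σ.
Subtracting: σ = (-0.0508 − -0.0886)/(0.3055 − (-0.5828)) = 0.04.
Then μ = -0.0886 − (-0.5828)·0.04 = -0.06.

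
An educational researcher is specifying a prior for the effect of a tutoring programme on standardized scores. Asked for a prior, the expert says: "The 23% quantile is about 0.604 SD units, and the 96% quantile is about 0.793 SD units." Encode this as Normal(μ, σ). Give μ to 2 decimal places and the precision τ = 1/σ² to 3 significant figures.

The p-quantile of Normal(μ,σ) is μ + z_p·σ, with z_{0.23} = -0.7388 and z_{0.96} = 1.751.
Eliminate σ: μ = (z₂·x₁ − z₁·x₂)/(z₂ − z₁) = (1.751·0.604 − (-0.7388)·0.793)/2.49 = 0.66.
Then σ = (x₂ − x₁)/(z₂ − z₁) = (0.793 − 0.604)/2.49 = 0.08.
Precision τ = 1/σ² = 1/0.07592² = 174.

μ = 0.66, τ = 174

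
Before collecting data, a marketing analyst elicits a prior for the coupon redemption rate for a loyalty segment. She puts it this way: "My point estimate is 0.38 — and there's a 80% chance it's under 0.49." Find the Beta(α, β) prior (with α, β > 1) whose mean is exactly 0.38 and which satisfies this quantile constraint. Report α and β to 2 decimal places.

α ≈ 5.11, β ≈ 8.34

With mean 0.38 fixed, write α = 0.38s, β = 0.62s where s = α+β.
Need P(θ < 0.49) = 0.8 under Beta(0.38s, 0.62s). Normal approximation: (q−m)/√(m(1−m)/s) ≈ z_{0.8} = 0.842, so s ≈ 0.38·0.62·(0.842)²/(0.49−0.38)² = 13.8.
At s = 13.8: P(θ<0.49) ≈ 0.803. Adjusting to match 0.8 gives s ≈ 13.45.
So α = 0.38·13.45 ≈ 5.11, β = 0.62·13.45 ≈ 8.34.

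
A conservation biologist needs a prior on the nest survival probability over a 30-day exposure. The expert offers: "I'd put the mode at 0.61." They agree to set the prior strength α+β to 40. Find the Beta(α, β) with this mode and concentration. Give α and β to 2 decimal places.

For α,β > 1 the Beta mode is (α−1)/(α+β−2). With α+β = 40, the mode is (α−1)/38.
Set (α−1)/38 = 0.61 → α = 1 + 0.61·38 = 24.18.
β = 40 − α = 15.82.

α = 24.18, β = 15.82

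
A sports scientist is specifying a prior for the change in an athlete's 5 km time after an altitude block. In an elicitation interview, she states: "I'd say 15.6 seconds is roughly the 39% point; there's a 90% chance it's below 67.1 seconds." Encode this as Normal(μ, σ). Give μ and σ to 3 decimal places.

For Normal(μ,σ), the p-quantile is μ + z_p·σ. Here z_{0.39} = -0.2793, z_{0.9} = 1.282.
So 15.6 = μ − 0.2793σ and 67.1 = μ + 1.282σ.
Subtracting: σ = (67.1 − 15.6)/(1.282 − (-0.2793)) = 32.994.
Then μ = 15.6 − (-0.2793)·32.994 = 24.816.

μ = 24.816, σ = 32.994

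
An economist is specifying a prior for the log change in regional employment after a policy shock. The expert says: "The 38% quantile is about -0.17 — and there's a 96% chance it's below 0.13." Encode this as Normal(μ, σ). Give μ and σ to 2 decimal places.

The p-quantile of Normal(μ,σ) is μ + z_p·σ, with z_{0.38} = -0.3055 and z_{0.96} = 1.751.
Eliminate σ: μ = (z₂·x₁ − z₁·x₂)/(z₂ − z₁) = (1.751·-0.17 − (-0.3055)·0.13)/2.056 = -0.13.
Then σ = (x₂ − x₁)/(z₂ − z₁) = (0.13 − -0.17)/2.056 = 0.15.

μ = -0.13, σ = 0.15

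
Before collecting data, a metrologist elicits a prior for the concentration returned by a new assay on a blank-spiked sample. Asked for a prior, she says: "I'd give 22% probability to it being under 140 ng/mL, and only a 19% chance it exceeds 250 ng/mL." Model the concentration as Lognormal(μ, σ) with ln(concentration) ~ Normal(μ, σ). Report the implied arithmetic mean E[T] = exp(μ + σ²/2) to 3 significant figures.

If T ~ Lognormal(μ,σ) then ln T ~ Normal(μ,σ), so the p-quantile of ln T is μ + z_p·σ.
ln(140) = 4.942 and ln(250) = 5.521; z_{0.22} = -0.7722, z_{0.81} = 0.8779.
σ = (5.521 − 4.942)/(0.8779 − (-0.7722)) = 0.351.
μ = 4.942 − (-0.7722)·0.351 = 5.213.
E[T] = exp(μ + σ²/2) = exp(5.213 + 0.0617) = 195 ng/mL.

E[T] ≈ 195 ng/mL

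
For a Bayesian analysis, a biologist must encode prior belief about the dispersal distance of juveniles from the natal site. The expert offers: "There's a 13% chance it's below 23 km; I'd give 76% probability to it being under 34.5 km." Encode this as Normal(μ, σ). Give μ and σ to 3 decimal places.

The p-quantile of Normal(μ,σ) is μ + z_p·σ, with z_{0.13} = -1.126 and z_{0.76} = 0.7063.
Eliminate σ: μ = (z₂·x₁ − z₁·x₂)/(z₂ − z₁) = (0.7063·23 − (-1.126)·34.5)/1.833 = 30.068.
Then σ = (x₂ − x₁)/(z₂ − z₁) = (34.5 − 23)/1.833 = 6.275.

μ = 30.068, σ = 6.275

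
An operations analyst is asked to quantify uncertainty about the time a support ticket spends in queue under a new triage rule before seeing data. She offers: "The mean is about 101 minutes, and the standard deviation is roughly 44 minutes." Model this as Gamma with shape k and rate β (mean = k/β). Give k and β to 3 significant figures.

For Gamma(k, rate β): mean = k/β, variance = k/β², so CV = 1/√k.
CV = SD/mean = 44/101 = 0.4356, hence k = 1/CV² = 5.27.
Then β = k/mean = 5.27/101 = 0.0522.

k ≈ 5.27, β ≈ 0.0522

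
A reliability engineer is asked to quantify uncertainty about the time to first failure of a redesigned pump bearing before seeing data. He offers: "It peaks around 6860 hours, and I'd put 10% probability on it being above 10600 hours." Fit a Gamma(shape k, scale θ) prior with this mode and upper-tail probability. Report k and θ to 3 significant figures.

Gamma(k,θ) with k>1 has mode (k−1)θ, so θ = 6860/(k−1).
Need P(X < 10600) = 0.9 with θ tied to k this way. Start at k = 2, θ = 6860: P(X<10600) ≈ 0.457.
Too low — raise k to concentrate. Iterating converges to k ≈ 10.9.
Then θ = 6860/(10.9−1) ≈ 695.

k ≈ 10.9, θ ≈ 695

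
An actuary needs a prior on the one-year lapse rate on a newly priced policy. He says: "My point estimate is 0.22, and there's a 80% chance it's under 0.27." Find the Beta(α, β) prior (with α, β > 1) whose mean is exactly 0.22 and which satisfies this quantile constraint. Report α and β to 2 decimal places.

α ≈ 10.11, β ≈ 35.84

With mean 0.22 fixed, write α = 0.22s, β = 0.78s where s = α+β.
Need P(θ < 0.27) = 0.8 under Beta(0.22s, 0.78s). Normal approximation: (q−m)/√(m(1−m)/s) ≈ z_{0.8} = 0.842, so s ≈ 0.22·0.78·(0.842)²/(0.27−0.22)² = 48.6.
At s = 48.6: P(θ<0.27) ≈ 0.806. Adjusting to match 0.8 gives s ≈ 45.95.
So α = 0.22·45.95 ≈ 10.11, β = 0.78·45.95 ≈ 35.84.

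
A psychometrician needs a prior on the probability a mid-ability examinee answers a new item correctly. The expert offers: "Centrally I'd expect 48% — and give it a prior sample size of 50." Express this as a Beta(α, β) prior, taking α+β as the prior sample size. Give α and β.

α = 24, β = 26

Under the effective-sample-size interpretation, Beta(α, β) has prior mean α/(α+β) and prior sample size α+β.
So α+β = 50 and α/(α+β) = 0.48, giving α = 0.48·50 = 24 and β = 50 − 24 = 26.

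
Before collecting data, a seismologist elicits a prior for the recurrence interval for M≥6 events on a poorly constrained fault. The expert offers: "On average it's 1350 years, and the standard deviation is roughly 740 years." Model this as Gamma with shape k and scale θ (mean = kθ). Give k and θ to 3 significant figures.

k ≈ 3.33, θ ≈ 406

For Gamma(k, scale θ): mean = kθ, variance = kθ², so CV = 1/√k.
CV = SD/mean = 740/1350 = 0.5481, hence k = 1/CV² = 3.33.
Then θ = mean/k = 1350/3.33 = 406.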